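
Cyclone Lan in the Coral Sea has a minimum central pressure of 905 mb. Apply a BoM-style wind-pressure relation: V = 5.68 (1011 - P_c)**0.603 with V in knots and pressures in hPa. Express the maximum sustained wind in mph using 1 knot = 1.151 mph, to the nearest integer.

ΔP = 1011 − 905 = 106 mb.
V ≈ 5.68 × 106^0.603 = 5.68 × 16.644 ≈ 94.538 kt.
94.538 × 1.151 ≈ 108.81 mph → 109 mph.

109 mph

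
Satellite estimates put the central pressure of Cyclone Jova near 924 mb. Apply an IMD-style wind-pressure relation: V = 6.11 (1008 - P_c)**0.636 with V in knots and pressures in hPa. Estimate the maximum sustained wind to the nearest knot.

ΔP = 1008 − 924 = 84 mb.
84^0.636 ≈ 16.743.
V ≈ 6.11 × 16.743 ≈ 102.3 kt.

102 kt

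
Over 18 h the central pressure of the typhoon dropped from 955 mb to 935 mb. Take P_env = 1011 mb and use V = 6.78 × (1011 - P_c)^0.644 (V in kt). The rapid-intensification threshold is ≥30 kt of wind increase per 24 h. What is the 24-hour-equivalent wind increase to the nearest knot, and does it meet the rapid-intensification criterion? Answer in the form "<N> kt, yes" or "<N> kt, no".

26 kt, no

V₁: ΔP = 56, V ≈ 6.78 × 56^0.644 ≈ 90.59 kt.
V₂: ΔP = 76, V ≈ 6.78 × 76^0.644 ≈ 110.27 kt.
ΔV over 18 h = 19.68 kt → 24 h equivalent = 19.68 × 24/18 ≈ 26.24 kt.
26 kt < 30 kt ⇒ not rapid intensification.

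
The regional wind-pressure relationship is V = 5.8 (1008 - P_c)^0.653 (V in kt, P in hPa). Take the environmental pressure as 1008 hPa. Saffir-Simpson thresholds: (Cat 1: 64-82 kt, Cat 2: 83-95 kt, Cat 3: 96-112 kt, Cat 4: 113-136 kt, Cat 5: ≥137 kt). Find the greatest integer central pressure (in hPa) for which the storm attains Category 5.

Category 5 begins at V = 137 kt.
Required ΔP = (137/5.8)^(1/0.653) = 23.621^1.531 ≈ 126.78 hPa.
P_c ≤ 1008 − 126.78 = 881.22, so the highest integer P_c is 881 hPa.

881 hPa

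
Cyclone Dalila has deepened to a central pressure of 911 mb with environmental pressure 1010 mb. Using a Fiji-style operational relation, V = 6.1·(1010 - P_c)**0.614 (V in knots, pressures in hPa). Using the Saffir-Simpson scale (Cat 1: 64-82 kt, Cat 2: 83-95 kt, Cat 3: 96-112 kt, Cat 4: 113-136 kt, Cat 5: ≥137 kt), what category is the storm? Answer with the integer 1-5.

3

ΔP = 1010 − 911 = 99 mb.
V ≈ 6.1 × 99^0.614 = 6.1 × 16.80 ≈ 102 kt.
102 kt falls in the Category 3 band.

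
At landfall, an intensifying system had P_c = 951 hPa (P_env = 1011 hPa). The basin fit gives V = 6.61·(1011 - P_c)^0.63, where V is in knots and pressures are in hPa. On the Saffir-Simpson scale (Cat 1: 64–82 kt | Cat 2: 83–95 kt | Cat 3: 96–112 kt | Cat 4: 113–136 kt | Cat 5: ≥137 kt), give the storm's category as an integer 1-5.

ΔP = 1011 − 951 = 60 hPa.
V ≈ 6.61 × 60^0.63 = 6.61 × 13.19 ≈ 87 kt.
87 kt falls in the Category 2 band.

2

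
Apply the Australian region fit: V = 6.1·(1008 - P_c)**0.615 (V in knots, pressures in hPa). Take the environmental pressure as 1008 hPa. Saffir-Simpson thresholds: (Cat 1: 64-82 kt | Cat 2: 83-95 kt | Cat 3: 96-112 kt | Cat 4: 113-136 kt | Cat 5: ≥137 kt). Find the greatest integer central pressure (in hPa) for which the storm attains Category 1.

962 hPa

Category 1 begins at V = 64 kt.
Required ΔP = (64/6.1)^(1/0.615) = 10.492^1.626 ≈ 45.70 hPa.
P_c ≤ 1008 − 45.70 = 962.30, so the highest integer P_c is 962 hPa.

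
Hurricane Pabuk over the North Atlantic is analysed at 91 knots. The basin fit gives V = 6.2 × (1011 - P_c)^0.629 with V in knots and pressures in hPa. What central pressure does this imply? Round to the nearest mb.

ΔP = (V / 6.2)^(1/0.629) = (91/6.2)^1.590.
91/6.2 = 14.677; 14.677^1.590 ≈ 71.58 mb.
P_c = 1011 − 71.58 = 939.42 ≈ 939 mb.

939 mb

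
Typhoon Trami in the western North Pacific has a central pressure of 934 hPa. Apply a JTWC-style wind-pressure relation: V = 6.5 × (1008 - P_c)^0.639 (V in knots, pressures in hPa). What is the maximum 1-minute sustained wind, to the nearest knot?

ΔP = 1008 − 934 = 74 hPa.
74^0.639 ≈ 15.647.
V ≈ 6.5 × 15.647 ≈ 101.7 kt.

102 kt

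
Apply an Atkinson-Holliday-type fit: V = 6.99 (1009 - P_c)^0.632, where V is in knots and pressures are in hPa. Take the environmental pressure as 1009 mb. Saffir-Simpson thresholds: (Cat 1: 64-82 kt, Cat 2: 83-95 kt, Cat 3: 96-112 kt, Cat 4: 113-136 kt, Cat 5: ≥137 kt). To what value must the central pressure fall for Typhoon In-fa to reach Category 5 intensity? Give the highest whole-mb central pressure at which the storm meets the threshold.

Category 5 begins at V = 137 kt.
Required ΔP = (137/6.99)^(1/0.632) = 19.599^1.582 ≈ 110.84 mb.
P_c ≤ 1009 − 110.84 = 898.16, so the highest integer P_c is 898 mb.

898 mb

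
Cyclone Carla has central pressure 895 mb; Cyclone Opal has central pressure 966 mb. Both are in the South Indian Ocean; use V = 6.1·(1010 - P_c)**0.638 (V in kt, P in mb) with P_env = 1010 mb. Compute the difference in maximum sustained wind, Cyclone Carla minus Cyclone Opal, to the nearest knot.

58 kt

Cyclone Carla: ΔP = 115; V ≈ 6.1 × 115^0.638 ≈ 125.91 kt.
Cyclone Opal: ΔP = 44; V ≈ 6.1 × 44^0.638 ≈ 68.21 kt.
Difference ≈ 125.91 − 68.21 = 57.70 → 58 kt.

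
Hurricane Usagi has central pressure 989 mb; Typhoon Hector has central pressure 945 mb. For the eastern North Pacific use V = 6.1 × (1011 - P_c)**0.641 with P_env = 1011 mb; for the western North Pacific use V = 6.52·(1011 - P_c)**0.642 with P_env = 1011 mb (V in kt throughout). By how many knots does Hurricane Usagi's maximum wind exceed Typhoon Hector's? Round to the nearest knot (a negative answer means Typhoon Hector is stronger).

-52 kt

Hurricane Usagi: ΔP = 22; V ≈ 6.1 × 22^0.641 ≈ 44.24 kt.
Typhoon Hector: ΔP = 66; V ≈ 6.52 × 66^0.642 ≈ 96.03 kt.
Difference ≈ 44.24 − 96.03 = -51.79 → -52 kt.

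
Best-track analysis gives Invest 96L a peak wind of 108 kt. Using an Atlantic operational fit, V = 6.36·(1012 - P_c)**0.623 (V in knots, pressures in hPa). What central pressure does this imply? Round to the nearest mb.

918 mb

ΔP = (V / 6.36)^(1/0.623) = (108/6.36)^1.605.
108/6.36 = 16.981; 16.981^1.605 ≈ 94.25 mb.
P_c = 1012 − 94.25 = 917.75 ≈ 918 mb.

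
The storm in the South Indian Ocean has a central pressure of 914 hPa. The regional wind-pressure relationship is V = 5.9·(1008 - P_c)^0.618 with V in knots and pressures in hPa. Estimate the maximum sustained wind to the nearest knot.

98 kt

ΔP = 1008 − 914 = 94 hPa.
94^0.618 ≈ 16.573.
V ≈ 5.9 × 16.573 ≈ 97.8 kt.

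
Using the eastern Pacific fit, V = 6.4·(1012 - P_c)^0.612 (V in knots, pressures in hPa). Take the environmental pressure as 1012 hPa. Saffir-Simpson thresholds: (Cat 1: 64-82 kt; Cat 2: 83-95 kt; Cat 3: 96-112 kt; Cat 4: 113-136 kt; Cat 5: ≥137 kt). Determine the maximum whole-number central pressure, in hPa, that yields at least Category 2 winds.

Category 2 begins at V = 83 kt.
Required ΔP = (83/6.4)^(1/0.612) = 12.969^1.634 ≈ 65.84 hPa.
P_c ≤ 1012 − 65.84 = 946.16, so the highest integer P_c is 946 hPa.

946 hPa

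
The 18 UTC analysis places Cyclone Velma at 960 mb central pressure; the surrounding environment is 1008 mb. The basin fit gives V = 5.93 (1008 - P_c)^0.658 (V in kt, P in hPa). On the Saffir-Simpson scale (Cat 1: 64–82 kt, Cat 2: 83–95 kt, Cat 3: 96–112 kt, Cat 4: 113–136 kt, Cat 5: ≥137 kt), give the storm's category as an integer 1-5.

1

ΔP = 1008 − 960 = 48 mb.
V ≈ 5.93 × 48^0.658 = 5.93 × 12.77 ≈ 76 kt.
76 kt falls in the Category 1 band.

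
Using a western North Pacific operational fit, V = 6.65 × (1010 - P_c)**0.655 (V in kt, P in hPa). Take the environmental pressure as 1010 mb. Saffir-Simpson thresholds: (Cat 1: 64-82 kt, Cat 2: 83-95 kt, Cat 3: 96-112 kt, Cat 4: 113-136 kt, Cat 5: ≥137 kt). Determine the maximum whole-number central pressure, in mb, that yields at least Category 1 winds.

Category 1 begins at V = 64 kt.
Required ΔP = (64/6.65)^(1/0.655) = 9.624^1.527 ≈ 31.72 mb.
P_c ≤ 1010 − 31.72 = 978.28, so the highest integer P_c is 978 mb.

978 mb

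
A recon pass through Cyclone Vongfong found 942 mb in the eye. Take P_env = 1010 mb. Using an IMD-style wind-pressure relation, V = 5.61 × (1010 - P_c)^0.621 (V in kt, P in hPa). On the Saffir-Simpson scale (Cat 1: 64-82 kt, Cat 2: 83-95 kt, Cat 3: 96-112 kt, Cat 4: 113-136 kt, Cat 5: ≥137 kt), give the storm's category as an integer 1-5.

1

ΔP = 1010 − 942 = 68 mb.
V ≈ 5.61 × 68^0.621 = 5.61 × 13.74 ≈ 77 kt.
77 kt falls in the Category 1 band.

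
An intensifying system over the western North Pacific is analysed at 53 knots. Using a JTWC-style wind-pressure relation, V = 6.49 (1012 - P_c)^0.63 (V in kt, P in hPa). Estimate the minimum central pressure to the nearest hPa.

ΔP = (V / 6.49)^(1/0.63) = (53/6.49)^1.587.
53/6.49 = 8.166; 8.166^1.587 ≈ 28.03 hPa.
P_c = 1012 − 28.03 = 983.97 ≈ 984 hPa.

984 hPa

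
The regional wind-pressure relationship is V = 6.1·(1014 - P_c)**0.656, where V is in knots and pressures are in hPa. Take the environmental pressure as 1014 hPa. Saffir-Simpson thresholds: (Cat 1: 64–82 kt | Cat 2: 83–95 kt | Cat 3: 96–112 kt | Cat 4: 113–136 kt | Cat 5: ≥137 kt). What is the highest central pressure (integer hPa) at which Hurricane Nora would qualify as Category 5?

899 hPa

Category 5 begins at V = 137 kt.
Required ΔP = (137/6.1)^(1/0.656) = 22.459^1.524 ≈ 114.83 hPa.
P_c ≤ 1014 − 114.83 = 899.17, so the highest integer P_c is 899 hPa.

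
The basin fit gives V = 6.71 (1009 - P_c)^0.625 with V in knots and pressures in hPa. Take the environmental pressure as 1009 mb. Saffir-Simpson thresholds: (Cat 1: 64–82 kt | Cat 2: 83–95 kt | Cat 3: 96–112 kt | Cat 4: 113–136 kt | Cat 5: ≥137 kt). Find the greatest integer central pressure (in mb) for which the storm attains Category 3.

938 mb

Category 3 begins at V = 96 kt.
Required ΔP = (96/6.71)^(1/0.625) = 14.307^1.600 ≈ 70.61 mb.
P_c ≤ 1009 − 70.61 = 938.39, so the highest integer P_c is 938 mb.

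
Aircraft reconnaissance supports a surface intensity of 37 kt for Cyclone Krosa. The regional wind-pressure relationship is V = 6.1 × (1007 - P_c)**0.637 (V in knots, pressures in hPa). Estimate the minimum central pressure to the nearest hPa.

990 hPa

ΔP = (V / 6.1)^(1/0.637) = (37/6.1)^1.570.
37/6.1 = 6.066; 6.066^1.570 ≈ 16.94 hPa.
P_c = 1007 − 16.94 = 990.06 ≈ 990 hPa.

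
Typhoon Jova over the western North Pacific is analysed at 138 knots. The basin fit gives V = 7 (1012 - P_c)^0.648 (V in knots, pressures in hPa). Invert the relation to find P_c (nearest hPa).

912 hPa

ΔP = (V / 7)^(1/0.648) = (138/7)^1.543.
138/7 = 19.714; 19.714^1.543 ≈ 99.57 hPa.
P_c = 1012 − 99.57 = 912.43 ≈ 912 hPa.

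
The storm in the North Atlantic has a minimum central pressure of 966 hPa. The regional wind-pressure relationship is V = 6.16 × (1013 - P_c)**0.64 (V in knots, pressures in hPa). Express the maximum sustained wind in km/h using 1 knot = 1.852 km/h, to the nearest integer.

134 km/h

ΔP = 1013 − 966 = 47 hPa.
V ≈ 6.16 × 47^0.64 = 6.16 × 11.753 ≈ 72.397 kt.
72.397 × 1.852 ≈ 134.08 km/h → 134 km/h.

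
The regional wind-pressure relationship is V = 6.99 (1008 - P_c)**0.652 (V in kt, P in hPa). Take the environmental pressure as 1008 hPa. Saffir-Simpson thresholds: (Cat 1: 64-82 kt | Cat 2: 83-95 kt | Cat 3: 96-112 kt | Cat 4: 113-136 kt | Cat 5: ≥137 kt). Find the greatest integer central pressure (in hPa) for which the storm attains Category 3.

952 hPa

Category 3 begins at V = 96 kt.
Required ΔP = (96/6.99)^(1/0.652) = 13.734^1.534 ≈ 55.60 hPa.
P_c ≤ 1008 − 55.60 = 952.40, so the highest integer P_c is 952 hPa.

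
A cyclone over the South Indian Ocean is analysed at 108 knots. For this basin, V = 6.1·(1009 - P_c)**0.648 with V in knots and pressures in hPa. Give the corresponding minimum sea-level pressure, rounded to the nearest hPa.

925 hPa

ΔP = (V / 6.1)^(1/0.648) = (108/6.1)^1.543.
108/6.1 = 17.705; 17.705^1.543 ≈ 84.35 hPa.
P_c = 1009 − 84.35 = 924.65 ≈ 925 hPa.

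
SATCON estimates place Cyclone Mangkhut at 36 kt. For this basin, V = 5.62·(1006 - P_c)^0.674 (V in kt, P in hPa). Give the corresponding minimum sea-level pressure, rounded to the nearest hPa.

ΔP = (V / 5.62)^(1/0.674) = (36/5.62)^1.484.
36/5.62 = 6.406; 6.406^1.484 ≈ 15.73 hPa.
P_c = 1006 − 15.73 = 990.27 ≈ 990 hPa.

990 hPa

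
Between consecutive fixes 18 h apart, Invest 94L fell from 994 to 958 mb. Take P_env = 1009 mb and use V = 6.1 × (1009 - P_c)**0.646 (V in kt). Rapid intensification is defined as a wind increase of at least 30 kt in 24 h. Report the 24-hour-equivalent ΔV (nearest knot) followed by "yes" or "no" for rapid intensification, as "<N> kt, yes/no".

56 kt, yes

V₁: ΔP = 15, V ≈ 6.1 × 15^0.646 ≈ 35.08 kt.
V₂: ΔP = 51, V ≈ 6.1 × 51^0.646 ≈ 77.34 kt.
ΔV over 18 h = 42.26 kt → 24 h equivalent = 42.26 × 24/18 ≈ 56.35 kt.
56 kt ≥ 30 kt ⇒ rapid intensification.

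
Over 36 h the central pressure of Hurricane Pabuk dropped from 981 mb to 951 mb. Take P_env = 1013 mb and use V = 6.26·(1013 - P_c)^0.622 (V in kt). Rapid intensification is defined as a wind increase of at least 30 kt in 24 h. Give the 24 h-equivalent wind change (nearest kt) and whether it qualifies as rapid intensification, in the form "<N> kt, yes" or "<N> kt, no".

V₁: ΔP = 32, V ≈ 6.26 × 32^0.622 ≈ 54.05 kt.
V₂: ΔP = 62, V ≈ 6.26 × 62^0.622 ≈ 81.55 kt.
ΔV over 36 h = 27.50 kt → 24 h equivalent = 27.50 × 24/36 ≈ 18.33 kt.
18 kt < 30 kt ⇒ not rapid intensification.

18 kt, no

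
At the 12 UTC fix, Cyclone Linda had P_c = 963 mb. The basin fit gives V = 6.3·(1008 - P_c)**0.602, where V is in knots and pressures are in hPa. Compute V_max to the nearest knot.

62 kt

ΔP = 1008 − 963 = 45 mb.
45^0.602 ≈ 9.891.
V ≈ 6.3 × 9.891 ≈ 62.3 kt.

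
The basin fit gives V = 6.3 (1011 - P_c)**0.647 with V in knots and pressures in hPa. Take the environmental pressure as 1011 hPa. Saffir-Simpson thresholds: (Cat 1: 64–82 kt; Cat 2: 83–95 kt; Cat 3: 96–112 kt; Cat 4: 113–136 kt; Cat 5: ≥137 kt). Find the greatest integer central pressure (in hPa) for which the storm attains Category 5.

894 hPa

Category 5 begins at V = 137 kt.
Required ΔP = (137/6.3)^(1/0.647) = 21.746^1.546 ≈ 116.69 hPa.
P_c ≤ 1011 − 116.69 = 894.31, so the highest integer P_c is 894 hPa.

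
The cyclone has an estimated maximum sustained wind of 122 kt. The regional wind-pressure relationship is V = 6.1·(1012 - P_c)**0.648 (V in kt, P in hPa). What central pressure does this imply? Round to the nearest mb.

910 mb

ΔP = (V / 6.1)^(1/0.648) = (122/6.1)^1.543.
122/6.1 = 20.000; 20.000^1.543 ≈ 101.80 mb.
P_c = 1012 − 101.80 = 910.20 ≈ 910 mb.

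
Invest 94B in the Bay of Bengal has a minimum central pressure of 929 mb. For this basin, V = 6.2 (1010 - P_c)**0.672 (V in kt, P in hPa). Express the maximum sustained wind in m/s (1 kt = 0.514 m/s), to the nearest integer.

61 m/s

ΔP = 1010 − 929 = 81 mb.
V ≈ 6.2 × 81^0.672 = 6.2 × 19.165 ≈ 118.821 kt.
118.821 × 0.514 ≈ 61.07 m/s → 61 m/s.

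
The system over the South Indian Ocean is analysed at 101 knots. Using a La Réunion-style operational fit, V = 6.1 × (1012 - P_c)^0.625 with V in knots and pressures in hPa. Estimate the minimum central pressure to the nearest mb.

ΔP = (V / 6.1)^(1/0.625) = (101/6.1)^1.600.
101/6.1 = 16.557; 16.557^1.600 ≈ 89.20 mb.
P_c = 1012 − 89.20 = 922.80 ≈ 923 mb.

923 mb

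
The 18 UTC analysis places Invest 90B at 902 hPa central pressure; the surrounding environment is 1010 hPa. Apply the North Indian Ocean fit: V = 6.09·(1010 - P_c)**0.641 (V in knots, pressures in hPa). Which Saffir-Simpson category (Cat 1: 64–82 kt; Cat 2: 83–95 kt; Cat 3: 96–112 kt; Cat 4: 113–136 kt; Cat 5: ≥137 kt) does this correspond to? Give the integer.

ΔP = 1010 − 902 = 108 hPa.
V ≈ 6.09 × 108^0.641 = 6.09 × 20.11 ≈ 122 kt.
122 kt falls in the Category 4 band.

4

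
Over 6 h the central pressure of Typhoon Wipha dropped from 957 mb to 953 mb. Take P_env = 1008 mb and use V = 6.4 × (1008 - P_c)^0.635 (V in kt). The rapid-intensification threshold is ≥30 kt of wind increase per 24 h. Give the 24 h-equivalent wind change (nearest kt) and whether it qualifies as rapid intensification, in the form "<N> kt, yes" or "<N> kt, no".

15 kt, no

V₁: ΔP = 51, V ≈ 6.4 × 51^0.635 ≈ 77.71 kt.
V₂: ΔP = 55, V ≈ 6.4 × 55^0.635 ≈ 81.53 kt.
ΔV over 6 h = 3.82 kt → 24 h equivalent = 3.82 × 24/6 ≈ 15.28 kt.
15 kt < 30 kt ⇒ not rapid intensification.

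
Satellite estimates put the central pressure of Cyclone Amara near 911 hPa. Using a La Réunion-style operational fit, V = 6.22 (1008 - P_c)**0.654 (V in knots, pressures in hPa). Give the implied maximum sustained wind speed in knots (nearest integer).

124 kt

ΔP = 1008 − 911 = 97 hPa.
97^0.654 ≈ 19.923.
V ≈ 6.22 × 19.923 ≈ 123.9 kt.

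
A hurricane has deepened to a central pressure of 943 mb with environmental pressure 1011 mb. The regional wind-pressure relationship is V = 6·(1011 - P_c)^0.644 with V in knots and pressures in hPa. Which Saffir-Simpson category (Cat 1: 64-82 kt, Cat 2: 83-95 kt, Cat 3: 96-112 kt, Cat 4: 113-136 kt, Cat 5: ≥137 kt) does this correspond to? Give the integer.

2

ΔP = 1011 − 943 = 68 mb.
V ≈ 6 × 68^0.644 = 6 × 15.14 ≈ 91 kt.
91 kt falls in the Category 2 band.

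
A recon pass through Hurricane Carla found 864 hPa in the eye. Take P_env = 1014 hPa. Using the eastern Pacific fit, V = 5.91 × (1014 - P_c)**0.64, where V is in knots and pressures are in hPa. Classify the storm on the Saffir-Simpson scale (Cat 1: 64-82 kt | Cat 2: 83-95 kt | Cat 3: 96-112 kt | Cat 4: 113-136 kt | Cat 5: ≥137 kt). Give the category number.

5

ΔP = 1014 − 864 = 150 hPa.
V ≈ 5.91 × 150^0.64 = 5.91 × 24.70 ≈ 146 kt.
146 kt falls in the Category 5 band.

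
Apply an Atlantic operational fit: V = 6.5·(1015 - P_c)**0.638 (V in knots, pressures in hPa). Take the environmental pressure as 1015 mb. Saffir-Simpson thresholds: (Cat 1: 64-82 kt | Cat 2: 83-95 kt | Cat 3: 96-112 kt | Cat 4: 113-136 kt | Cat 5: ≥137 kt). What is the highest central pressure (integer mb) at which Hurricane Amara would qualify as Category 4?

927 mb

Category 4 begins at V = 113 kt.
Required ΔP = (113/6.5)^(1/0.638) = 17.385^1.567 ≈ 87.87 mb.
P_c ≤ 1015 − 87.87 = 927.13, so the highest integer P_c is 927 mb.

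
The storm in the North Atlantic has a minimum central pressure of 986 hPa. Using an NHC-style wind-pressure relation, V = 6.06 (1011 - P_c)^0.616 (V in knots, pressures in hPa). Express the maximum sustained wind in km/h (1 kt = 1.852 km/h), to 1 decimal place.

81.5 km/h

ΔP = 1011 − 986 = 25 hPa.
V ≈ 6.06 × 25^0.616 = 6.06 × 7.263 ≈ 44.015 kt.
44.015 × 1.852 ≈ 81.52 km/h → 81.5 km/h.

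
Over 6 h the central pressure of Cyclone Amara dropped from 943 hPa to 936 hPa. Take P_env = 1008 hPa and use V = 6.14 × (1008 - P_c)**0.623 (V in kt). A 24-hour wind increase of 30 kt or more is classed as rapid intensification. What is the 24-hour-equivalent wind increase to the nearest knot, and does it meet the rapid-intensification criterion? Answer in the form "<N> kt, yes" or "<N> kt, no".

V₁: ΔP = 65, V ≈ 6.14 × 65^0.623 ≈ 82.72 kt.
V₂: ΔP = 72, V ≈ 6.14 × 72^0.623 ≈ 88.16 kt.
ΔV over 6 h = 5.44 kt → 24 h equivalent = 5.44 × 24/6 ≈ 21.76 kt.
22 kt < 30 kt ⇒ not rapid intensification.

22 kt, no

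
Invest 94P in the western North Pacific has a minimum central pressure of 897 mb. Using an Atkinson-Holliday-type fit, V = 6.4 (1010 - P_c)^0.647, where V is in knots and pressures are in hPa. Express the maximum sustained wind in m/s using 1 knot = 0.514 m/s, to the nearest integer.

ΔP = 1010 − 897 = 113 mb.
V ≈ 6.4 × 113^0.647 = 6.4 × 21.298 ≈ 136.308 kt.
136.308 × 0.514 ≈ 70.06 m/s → 70 m/s.

70 m/s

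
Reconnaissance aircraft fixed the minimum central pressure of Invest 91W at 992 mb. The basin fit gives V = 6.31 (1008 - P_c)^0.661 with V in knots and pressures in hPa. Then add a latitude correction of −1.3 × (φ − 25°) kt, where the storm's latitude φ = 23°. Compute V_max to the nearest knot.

ΔP = 1008 − 992 = 16 mb.
16^0.661 ≈ 6.251.
V ≈ 6.31 × 6.251 ≈ 39.4 kt.
Latitude correction: −1.3 × (23 − 25) = 2.6 kt.
Corrected V ≈ 42 kt → 42 kt.

42 kt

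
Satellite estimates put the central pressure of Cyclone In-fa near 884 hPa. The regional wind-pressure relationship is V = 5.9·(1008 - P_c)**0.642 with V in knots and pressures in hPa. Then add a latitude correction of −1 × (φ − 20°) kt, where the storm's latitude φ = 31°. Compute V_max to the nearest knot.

119 kt

ΔP = 1008 − 884 = 124 hPa.
124^0.642 ≈ 22.079.
V ≈ 5.9 × 22.079 ≈ 130.3 kt.
Latitude correction: −1 × (31 − 20) = -11 kt.
Corrected V ≈ 119.3 kt → 119 kt.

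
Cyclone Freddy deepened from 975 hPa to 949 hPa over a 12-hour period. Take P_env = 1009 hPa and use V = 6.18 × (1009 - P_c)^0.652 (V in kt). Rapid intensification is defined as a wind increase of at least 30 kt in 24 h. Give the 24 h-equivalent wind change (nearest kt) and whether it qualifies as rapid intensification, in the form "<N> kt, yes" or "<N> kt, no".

55 kt, yes

V₁: ΔP = 34, V ≈ 6.18 × 34^0.652 ≈ 61.59 kt.
V₂: ΔP = 60, V ≈ 6.18 × 60^0.652 ≈ 89.20 kt.
ΔV over 12 h = 27.61 kt → 24 h equivalent = 27.61 × 24/12 ≈ 55.22 kt.
55 kt ≥ 30 kt ⇒ rapid intensification.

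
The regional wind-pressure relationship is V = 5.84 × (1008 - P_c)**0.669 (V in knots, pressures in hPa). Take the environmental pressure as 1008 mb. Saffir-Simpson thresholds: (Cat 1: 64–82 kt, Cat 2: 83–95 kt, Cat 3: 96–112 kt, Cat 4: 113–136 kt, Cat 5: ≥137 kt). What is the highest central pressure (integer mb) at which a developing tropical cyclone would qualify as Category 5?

896 mb

Category 5 begins at V = 137 kt.
Required ΔP = (137/5.84)^(1/0.669) = 23.459^1.495 ≈ 111.76 mb.
P_c ≤ 1008 − 111.76 = 896.24, so the highest integer P_c is 896 mb.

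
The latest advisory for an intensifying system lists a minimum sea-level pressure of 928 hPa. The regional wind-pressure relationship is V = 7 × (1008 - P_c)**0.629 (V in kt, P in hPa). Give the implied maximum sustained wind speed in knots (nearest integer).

ΔP = 1008 − 928 = 80 hPa.
80^0.629 ≈ 15.741.
V ≈ 7 × 15.741 ≈ 110.2 kt.

110 kt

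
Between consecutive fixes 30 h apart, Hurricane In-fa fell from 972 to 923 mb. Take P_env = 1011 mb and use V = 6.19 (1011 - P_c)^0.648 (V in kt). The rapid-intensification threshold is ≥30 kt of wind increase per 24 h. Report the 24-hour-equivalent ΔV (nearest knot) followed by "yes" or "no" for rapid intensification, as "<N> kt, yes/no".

37 kt, yes

V₁: ΔP = 39, V ≈ 6.19 × 39^0.648 ≈ 66.48 kt.
V₂: ΔP = 88, V ≈ 6.19 × 88^0.648 ≈ 112.65 kt.
ΔV over 30 h = 46.17 kt → 24 h equivalent = 46.17 × 24/30 ≈ 36.94 kt.
37 kt ≥ 30 kt ⇒ rapid intensification.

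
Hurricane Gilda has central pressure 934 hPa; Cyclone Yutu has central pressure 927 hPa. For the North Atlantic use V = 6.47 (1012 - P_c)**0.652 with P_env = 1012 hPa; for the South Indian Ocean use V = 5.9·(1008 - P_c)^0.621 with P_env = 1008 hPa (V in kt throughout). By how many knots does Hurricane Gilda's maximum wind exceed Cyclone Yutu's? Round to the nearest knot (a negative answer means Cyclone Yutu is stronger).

20 kt

Hurricane Gilda: ΔP = 78; V ≈ 6.47 × 78^0.652 ≈ 110.80 kt.
Cyclone Yutu: ΔP = 81; V ≈ 5.9 × 81^0.621 ≈ 90.37 kt.
Difference ≈ 110.80 − 90.37 = 20.43 → 20 kt.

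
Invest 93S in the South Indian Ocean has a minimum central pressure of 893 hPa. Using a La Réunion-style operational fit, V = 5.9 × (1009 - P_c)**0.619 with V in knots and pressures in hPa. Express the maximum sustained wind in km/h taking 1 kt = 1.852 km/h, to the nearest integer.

ΔP = 1009 − 893 = 116 hPa.
V ≈ 5.9 × 116^0.619 = 5.9 × 18.963 ≈ 111.880 kt.
111.880 × 1.852 ≈ 207.20 km/h → 207 km/h.

207 km/h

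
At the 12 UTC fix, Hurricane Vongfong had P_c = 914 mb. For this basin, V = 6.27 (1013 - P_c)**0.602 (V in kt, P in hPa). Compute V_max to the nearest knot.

100 kt

ΔP = 1013 − 914 = 99 mb.
99^0.602 ≈ 15.899.
V ≈ 6.27 × 15.899 ≈ 99.7 kt.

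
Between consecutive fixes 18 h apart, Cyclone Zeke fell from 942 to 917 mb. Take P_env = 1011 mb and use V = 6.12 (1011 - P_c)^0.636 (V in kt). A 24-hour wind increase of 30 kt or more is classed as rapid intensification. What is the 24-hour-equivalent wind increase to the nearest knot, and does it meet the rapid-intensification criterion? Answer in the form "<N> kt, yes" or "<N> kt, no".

V₁: ΔP = 69, V ≈ 6.12 × 69^0.636 ≈ 90.42 kt.
V₂: ΔP = 94, V ≈ 6.12 × 94^0.636 ≈ 110.07 kt.
ΔV over 18 h = 19.65 kt → 24 h equivalent = 19.65 × 24/18 ≈ 26.20 kt.
26 kt < 30 kt ⇒ not rapid intensification.

26 kt, no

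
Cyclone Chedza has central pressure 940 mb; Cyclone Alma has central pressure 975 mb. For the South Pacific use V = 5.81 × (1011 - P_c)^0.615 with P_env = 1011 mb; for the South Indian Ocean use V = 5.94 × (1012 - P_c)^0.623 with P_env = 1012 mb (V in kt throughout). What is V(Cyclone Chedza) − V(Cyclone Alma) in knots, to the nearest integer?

Cyclone Chedza: ΔP = 71; V ≈ 5.81 × 71^0.615 ≈ 79.93 kt.
Cyclone Alma: ΔP = 37; V ≈ 5.94 × 37^0.623 ≈ 56.33 kt.
Difference ≈ 79.93 − 56.33 = 23.60 → 24 kt.

24 kt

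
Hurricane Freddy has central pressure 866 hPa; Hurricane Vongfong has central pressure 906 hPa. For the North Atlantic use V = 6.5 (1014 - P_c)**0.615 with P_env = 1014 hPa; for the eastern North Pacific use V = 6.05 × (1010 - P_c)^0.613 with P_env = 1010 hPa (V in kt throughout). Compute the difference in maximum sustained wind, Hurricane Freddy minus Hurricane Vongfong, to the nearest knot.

36 kt

Hurricane Freddy: ΔP = 148; V ≈ 6.5 × 148^0.615 ≈ 140.48 kt.
Hurricane Vongfong: ΔP = 104; V ≈ 6.05 × 104^0.613 ≈ 104.28 kt.
Difference ≈ 140.48 − 104.28 = 36.20 → 36 kt.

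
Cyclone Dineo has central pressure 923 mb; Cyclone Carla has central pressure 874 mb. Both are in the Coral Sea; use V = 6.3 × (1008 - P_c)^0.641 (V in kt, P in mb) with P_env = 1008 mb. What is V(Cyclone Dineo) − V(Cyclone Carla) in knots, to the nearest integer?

Cyclone Dineo: ΔP = 85; V ≈ 6.3 × 85^0.641 ≈ 108.67 kt.
Cyclone Carla: ΔP = 134; V ≈ 6.3 × 134^0.641 ≈ 145.48 kt.
Difference ≈ 108.67 − 145.48 = -36.81 → -37 kt.

-37 kt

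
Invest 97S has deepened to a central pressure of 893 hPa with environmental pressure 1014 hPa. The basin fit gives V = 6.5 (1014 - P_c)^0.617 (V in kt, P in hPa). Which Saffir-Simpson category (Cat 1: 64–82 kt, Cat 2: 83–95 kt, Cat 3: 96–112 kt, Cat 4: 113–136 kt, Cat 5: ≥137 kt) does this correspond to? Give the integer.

ΔP = 1014 − 893 = 121 hPa.
V ≈ 6.5 × 121^0.617 = 6.5 × 19.28 ≈ 125 kt.
125 kt falls in the Category 4 band.

4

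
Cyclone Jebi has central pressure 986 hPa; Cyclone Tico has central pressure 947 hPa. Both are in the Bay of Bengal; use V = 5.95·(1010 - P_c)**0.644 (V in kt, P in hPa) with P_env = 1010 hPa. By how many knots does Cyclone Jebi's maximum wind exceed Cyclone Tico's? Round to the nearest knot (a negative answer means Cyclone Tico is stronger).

-40 kt

Cyclone Jebi: ΔP = 24; V ≈ 5.95 × 24^0.644 ≈ 46.07 kt.
Cyclone Tico: ΔP = 63; V ≈ 5.95 × 63^0.644 ≈ 85.76 kt.
Difference ≈ 46.07 − 85.76 = -39.69 → -40 kt.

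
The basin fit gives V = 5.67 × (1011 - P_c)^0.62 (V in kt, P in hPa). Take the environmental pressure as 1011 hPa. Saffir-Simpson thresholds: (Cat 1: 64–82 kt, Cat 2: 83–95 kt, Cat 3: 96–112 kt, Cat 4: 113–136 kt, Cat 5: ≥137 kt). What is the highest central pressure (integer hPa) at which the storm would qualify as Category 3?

915 hPa

Category 3 begins at V = 96 kt.
Required ΔP = (96/5.67)^(1/0.62) = 16.931^1.613 ≈ 95.89 hPa.
P_c ≤ 1011 − 95.89 = 915.11, so the highest integer P_c is 915 hPa.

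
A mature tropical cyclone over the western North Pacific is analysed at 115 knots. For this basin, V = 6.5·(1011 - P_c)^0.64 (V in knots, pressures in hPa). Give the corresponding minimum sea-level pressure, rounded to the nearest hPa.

922 hPa

ΔP = (V / 6.5)^(1/0.64) = (115/6.5)^1.562.
115/6.5 = 17.692; 17.692^1.562 ≈ 89.06 hPa.
P_c = 1011 − 89.06 = 921.94 ≈ 922 hPa.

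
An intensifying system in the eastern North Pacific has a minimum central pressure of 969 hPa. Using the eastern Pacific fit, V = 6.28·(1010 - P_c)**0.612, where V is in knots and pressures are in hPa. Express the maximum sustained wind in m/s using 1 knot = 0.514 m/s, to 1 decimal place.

31.3 m/s

ΔP = 1010 − 969 = 41 hPa.
V ≈ 6.28 × 41^0.612 = 6.28 × 9.706 ≈ 60.951 kt.
60.951 × 0.514 ≈ 31.33 m/s → 31.3 m/s.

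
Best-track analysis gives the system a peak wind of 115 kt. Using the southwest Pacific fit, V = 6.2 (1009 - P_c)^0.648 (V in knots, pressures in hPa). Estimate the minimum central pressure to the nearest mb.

918 mb

ΔP = (V / 6.2)^(1/0.648) = (115/6.2)^1.543.
115/6.2 = 18.548; 18.548^1.543 ≈ 90.63 mb.
P_c = 1009 − 90.63 = 918.37 ≈ 918 mb.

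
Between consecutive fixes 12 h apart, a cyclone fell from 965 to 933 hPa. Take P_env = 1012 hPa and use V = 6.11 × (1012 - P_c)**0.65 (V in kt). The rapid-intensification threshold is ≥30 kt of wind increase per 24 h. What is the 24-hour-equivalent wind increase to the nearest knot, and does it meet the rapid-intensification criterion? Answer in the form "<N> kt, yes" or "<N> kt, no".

60 kt, yes

V₁: ΔP = 47, V ≈ 6.11 × 47^0.65 ≈ 74.63 kt.
V₂: ΔP = 79, V ≈ 6.11 × 79^0.65 ≈ 104.59 kt.
ΔV over 12 h = 29.96 kt → 24 h equivalent = 29.96 × 24/12 ≈ 59.92 kt.
60 kt ≥ 30 kt ⇒ rapid intensification.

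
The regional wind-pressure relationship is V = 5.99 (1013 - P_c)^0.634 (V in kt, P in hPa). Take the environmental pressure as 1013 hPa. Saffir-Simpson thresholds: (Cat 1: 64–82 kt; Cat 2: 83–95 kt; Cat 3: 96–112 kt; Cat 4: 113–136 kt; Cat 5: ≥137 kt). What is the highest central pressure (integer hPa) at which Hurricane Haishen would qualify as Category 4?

910 hPa

Category 4 begins at V = 113 kt.
Required ΔP = (113/5.99)^(1/0.634) = 18.865^1.577 ≈ 102.82 hPa.
P_c ≤ 1013 − 102.82 = 910.18, so the highest integer P_c is 910 hPa.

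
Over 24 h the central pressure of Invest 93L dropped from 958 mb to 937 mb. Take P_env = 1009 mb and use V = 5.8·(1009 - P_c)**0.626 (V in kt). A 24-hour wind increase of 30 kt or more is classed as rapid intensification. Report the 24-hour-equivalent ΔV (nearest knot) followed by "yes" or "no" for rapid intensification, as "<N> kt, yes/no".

V₁: ΔP = 51, V ≈ 5.8 × 51^0.626 ≈ 67.98 kt.
V₂: ΔP = 72, V ≈ 5.8 × 72^0.626 ≈ 84.36 kt.
ΔV over 24 h = 16.38 kt → 24 h equivalent = 16.38 × 24/24 ≈ 16.38 kt.
16 kt < 30 kt ⇒ not rapid intensification.

16 kt, no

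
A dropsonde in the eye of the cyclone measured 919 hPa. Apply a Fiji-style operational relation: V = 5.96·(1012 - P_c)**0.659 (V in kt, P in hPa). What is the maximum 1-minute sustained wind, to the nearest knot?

118 kt

ΔP = 1012 − 919 = 93 hPa.
93^0.659 ≈ 19.826.
V ≈ 5.96 × 19.826 ≈ 118.2 kt.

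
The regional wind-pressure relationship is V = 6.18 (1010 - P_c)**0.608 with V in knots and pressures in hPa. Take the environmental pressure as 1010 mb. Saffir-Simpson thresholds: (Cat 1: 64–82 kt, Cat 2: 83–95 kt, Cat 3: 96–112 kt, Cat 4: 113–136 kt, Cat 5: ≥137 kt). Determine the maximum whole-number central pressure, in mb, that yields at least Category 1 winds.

963 mb

Category 1 begins at V = 64 kt.
Required ΔP = (64/6.18)^(1/0.608) = 10.356^1.645 ≈ 46.74 mb.
P_c ≤ 1010 − 46.74 = 963.26, so the highest integer P_c is 963 mb.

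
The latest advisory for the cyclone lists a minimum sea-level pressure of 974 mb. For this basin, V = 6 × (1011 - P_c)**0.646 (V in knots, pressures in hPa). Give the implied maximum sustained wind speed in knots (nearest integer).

ΔP = 1011 − 974 = 37 mb.
37^0.646 ≈ 10.305.
V ≈ 6 × 10.305 ≈ 61.8 kt.

62 kt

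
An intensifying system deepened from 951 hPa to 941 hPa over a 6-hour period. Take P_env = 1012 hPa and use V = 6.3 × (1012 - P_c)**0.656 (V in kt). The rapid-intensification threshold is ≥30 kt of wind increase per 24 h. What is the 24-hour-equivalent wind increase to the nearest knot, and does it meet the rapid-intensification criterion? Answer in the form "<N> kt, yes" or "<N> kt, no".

V₁: ΔP = 61, V ≈ 6.3 × 61^0.656 ≈ 93.44 kt.
V₂: ΔP = 71, V ≈ 6.3 × 71^0.656 ≈ 103.22 kt.
ΔV over 6 h = 9.78 kt → 24 h equivalent = 9.78 × 24/6 ≈ 39.12 kt.
39 kt ≥ 30 kt ⇒ rapid intensification.

39 kt, yes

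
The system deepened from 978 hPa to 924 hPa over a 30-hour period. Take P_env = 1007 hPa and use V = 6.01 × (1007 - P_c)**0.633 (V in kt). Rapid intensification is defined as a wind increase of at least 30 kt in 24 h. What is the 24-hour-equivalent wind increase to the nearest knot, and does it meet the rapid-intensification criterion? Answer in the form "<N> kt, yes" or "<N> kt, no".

V₁: ΔP = 29, V ≈ 6.01 × 29^0.633 ≈ 50.65 kt.
V₂: ΔP = 83, V ≈ 6.01 × 83^0.633 ≈ 98.55 kt.
ΔV over 30 h = 47.90 kt → 24 h equivalent = 47.90 × 24/30 ≈ 38.32 kt.
38 kt ≥ 30 kt ⇒ rapid intensification.

38 kt, yes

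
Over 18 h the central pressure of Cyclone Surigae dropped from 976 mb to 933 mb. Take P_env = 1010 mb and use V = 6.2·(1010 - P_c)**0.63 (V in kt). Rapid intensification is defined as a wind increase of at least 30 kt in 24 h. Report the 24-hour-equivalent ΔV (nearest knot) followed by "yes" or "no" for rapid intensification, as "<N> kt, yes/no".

V₁: ΔP = 34, V ≈ 6.2 × 34^0.63 ≈ 57.18 kt.
V₂: ΔP = 77, V ≈ 6.2 × 77^0.63 ≈ 95.69 kt.
ΔV over 18 h = 38.51 kt → 24 h equivalent = 38.51 × 24/18 ≈ 51.35 kt.
51 kt ≥ 30 kt ⇒ rapid intensification.

51 kt, yes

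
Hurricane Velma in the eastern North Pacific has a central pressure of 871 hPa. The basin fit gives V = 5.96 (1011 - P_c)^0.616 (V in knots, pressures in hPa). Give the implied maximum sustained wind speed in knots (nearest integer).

125 kt

ΔP = 1011 − 871 = 140 hPa.
140^0.616 ≈ 20.990.
V ≈ 5.96 × 20.990 ≈ 125.1 kt.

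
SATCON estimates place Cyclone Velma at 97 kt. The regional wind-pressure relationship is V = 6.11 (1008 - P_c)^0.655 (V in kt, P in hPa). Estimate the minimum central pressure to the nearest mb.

940 mb

ΔP = (V / 6.11)^(1/0.655) = (97/6.11)^1.527.
97/6.11 = 15.876; 15.876^1.527 ≈ 68.10 mb.
P_c = 1008 − 68.10 = 939.90 ≈ 940 mb.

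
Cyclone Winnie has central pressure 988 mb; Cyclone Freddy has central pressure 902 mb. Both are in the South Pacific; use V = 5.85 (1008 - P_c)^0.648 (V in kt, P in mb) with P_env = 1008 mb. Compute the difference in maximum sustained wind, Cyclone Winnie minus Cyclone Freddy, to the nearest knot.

-79 kt

Cyclone Winnie: ΔP = 20; V ≈ 5.85 × 20^0.648 ≈ 40.76 kt.
Cyclone Freddy: ΔP = 106; V ≈ 5.85 × 106^0.648 ≈ 120.10 kt.
Difference ≈ 40.76 − 120.10 = -79.34 → -79 kt.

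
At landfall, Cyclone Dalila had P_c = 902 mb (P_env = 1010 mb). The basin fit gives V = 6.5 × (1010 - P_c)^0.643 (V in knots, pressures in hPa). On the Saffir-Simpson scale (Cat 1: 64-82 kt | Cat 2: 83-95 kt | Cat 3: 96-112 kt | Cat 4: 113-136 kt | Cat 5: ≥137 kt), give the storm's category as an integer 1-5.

4

ΔP = 1010 − 902 = 108 mb.
V ≈ 6.5 × 108^0.643 = 6.5 × 20.30 ≈ 132 kt.
132 kt falls in the Category 4 band.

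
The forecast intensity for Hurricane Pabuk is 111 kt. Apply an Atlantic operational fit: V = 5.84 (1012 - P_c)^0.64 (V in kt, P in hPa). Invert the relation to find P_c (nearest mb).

912 mb

ΔP = (V / 5.84)^(1/0.64) = (111/5.84)^1.562.
111/5.84 = 19.007; 19.007^1.562 ≈ 99.61 mb.
P_c = 1012 − 99.61 = 912.39 ≈ 912 mb.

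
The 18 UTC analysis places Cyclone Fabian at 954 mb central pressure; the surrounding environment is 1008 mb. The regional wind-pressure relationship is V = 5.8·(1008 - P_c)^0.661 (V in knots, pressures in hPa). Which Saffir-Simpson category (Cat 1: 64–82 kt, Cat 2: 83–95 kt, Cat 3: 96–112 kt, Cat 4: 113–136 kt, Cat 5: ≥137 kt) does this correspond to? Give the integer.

1

ΔP = 1008 − 954 = 54 mb.
V ≈ 5.8 × 54^0.661 = 5.8 × 13.97 ≈ 81 kt.
81 kt falls in the Category 1 band.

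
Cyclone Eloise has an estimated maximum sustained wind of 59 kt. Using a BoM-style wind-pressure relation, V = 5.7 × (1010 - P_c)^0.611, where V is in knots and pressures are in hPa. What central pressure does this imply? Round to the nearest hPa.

964 hPa

ΔP = (V / 5.7)^(1/0.611) = (59/5.7)^1.637.
59/5.7 = 10.351; 10.351^1.637 ≈ 45.83 hPa.
P_c = 1010 − 45.83 = 964.17 ≈ 964 hPa.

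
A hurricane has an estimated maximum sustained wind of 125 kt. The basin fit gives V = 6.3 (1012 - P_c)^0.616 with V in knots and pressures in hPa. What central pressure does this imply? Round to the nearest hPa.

ΔP = (V / 6.3)^(1/0.616) = (125/6.3)^1.623.
125/6.3 = 19.841; 19.841^1.623 ≈ 127.77 hPa.
P_c = 1012 − 127.77 = 884.23 ≈ 884 hPa.

884 hPa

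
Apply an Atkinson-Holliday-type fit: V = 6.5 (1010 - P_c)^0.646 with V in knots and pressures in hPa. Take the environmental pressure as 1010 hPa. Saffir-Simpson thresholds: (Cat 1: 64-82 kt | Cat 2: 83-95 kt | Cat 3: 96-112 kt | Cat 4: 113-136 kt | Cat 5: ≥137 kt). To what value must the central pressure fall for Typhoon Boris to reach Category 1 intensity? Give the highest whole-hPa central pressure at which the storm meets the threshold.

975 hPa

Category 1 begins at V = 64 kt.
Required ΔP = (64/6.5)^(1/0.646) = 9.846^1.548 ≈ 34.48 hPa.
P_c ≤ 1010 − 34.48 = 975.52, so the highest integer P_c is 975 hPa.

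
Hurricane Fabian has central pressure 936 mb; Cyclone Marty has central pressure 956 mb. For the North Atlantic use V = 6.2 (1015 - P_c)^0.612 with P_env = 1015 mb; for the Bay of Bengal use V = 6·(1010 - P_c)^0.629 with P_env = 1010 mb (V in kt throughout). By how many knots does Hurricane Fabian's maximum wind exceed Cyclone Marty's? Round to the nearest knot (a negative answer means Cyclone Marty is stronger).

Hurricane Fabian: ΔP = 79; V ≈ 6.2 × 79^0.612 ≈ 89.90 kt.
Cyclone Marty: ΔP = 54; V ≈ 6 × 54^0.629 ≈ 73.76 kt.
Difference ≈ 89.90 − 73.76 = 16.14 → 16 kt.

16 kt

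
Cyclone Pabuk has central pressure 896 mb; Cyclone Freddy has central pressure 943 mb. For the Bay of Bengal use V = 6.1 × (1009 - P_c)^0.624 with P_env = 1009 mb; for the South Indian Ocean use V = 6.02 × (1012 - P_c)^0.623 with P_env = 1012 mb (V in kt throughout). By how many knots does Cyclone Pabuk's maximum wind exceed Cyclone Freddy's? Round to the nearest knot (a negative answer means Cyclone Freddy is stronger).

Cyclone Pabuk: ΔP = 113; V ≈ 6.1 × 113^0.624 ≈ 116.53 kt.
Cyclone Freddy: ΔP = 69; V ≈ 6.02 × 69^0.623 ≈ 84.18 kt.
Difference ≈ 116.53 − 84.18 = 32.35 → 32 kt.

32 kt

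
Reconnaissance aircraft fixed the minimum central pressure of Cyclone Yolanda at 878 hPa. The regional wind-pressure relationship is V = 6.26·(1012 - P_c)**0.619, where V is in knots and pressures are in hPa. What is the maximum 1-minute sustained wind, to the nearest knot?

130 kt

ΔP = 1012 − 878 = 134 hPa.
134^0.619 ≈ 20.734.
V ≈ 6.26 × 20.734 ≈ 129.8 kt.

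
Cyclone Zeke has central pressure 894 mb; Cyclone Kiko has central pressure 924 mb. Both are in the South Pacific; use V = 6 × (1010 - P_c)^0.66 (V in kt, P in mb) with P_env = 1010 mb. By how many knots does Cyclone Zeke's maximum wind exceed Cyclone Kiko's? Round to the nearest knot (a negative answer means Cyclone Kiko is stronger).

Cyclone Zeke: ΔP = 116; V ≈ 6 × 116^0.66 ≈ 138.26 kt.
Cyclone Kiko: ΔP = 86; V ≈ 6 × 86^0.66 ≈ 113.48 kt.
Difference ≈ 138.26 − 113.48 = 24.78 → 25 kt.

25 kt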